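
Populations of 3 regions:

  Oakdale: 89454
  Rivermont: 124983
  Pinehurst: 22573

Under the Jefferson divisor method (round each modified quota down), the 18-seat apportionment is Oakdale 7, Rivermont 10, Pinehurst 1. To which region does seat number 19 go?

Priority for the next seat is population ÷ (current seats + 1).
Priorities: Oakdale 11181.750, Rivermont 11362.091, Pinehurst 11286.500.
Highest priority: Rivermont.

Rivermont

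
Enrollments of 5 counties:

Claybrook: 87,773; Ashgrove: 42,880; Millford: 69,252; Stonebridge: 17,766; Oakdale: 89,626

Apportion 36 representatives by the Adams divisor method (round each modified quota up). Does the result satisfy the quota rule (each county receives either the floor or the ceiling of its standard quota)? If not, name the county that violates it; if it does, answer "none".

Standard quotas: Claybrook 10.283, Ashgrove 5.023, Millford 8.113, Stonebridge 2.081, Oakdale 10.500.
Adams allocation: Claybrook 10, Ashgrove 5, Millford 8, Stonebridge 2, Oakdale 11.
Every allocation lies between the lower and upper quota.

none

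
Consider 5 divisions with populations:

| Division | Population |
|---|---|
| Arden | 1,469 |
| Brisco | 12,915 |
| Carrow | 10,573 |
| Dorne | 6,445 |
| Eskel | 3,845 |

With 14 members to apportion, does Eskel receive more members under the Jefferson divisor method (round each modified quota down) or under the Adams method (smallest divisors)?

Adams

Jefferson: Arden 0, Brisco 6, Carrow 4, Dorne 3, Eskel 1.
Adams: Arden 1, Brisco 5, Carrow 4, Dorne 2, Eskel 2.
Eskel gets 1 under Jefferson and 2 under Adams.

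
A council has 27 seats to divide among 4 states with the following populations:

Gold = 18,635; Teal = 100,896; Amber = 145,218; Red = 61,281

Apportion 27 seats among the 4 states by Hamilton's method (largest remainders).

Gold 2, Teal 8, Amber 12, Red 5

Total 326030; standard divisor 326030/27 ≈ 12075.185.
Standard quotas: Gold 1.5432, Teal 8.3556, Amber 12.0262, Red 5.0750.
Lower quotas: Gold 1, Teal 8, Amber 12, Red 5 (sum 26, leaving 1 seat).
Remainders in descending order: Gold 0.5432, Teal 0.3556, Red 0.0750, Amber 0.0262.
The surplus seat goes to Gold.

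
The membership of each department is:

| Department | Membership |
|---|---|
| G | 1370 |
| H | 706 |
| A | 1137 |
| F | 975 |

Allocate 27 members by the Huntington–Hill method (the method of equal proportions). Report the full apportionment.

G: 9, H: 5, A: 7, F: 6

With divisor 155: modified quotas G 8.839, H 4.555, A 7.335, F 6.290.
Geometric-mean thresholds: G √(8·9)=8.485, H √(4·5)=4.472, A √(7·8)=7.483, F √(6·7)=6.481.
Each quota rounded against its threshold gives G 9, H 5, A 7, F 6 (total 27).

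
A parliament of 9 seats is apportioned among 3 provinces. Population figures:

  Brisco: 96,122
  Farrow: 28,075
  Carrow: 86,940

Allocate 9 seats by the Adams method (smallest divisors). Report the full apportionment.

Standard divisor 211137/9 ≈ 23459.667; standard quotas: Brisco 4.097, Farrow 1.197, Carrow 3.706.
Rounding up gives 5, 2, 4 = 11 seats, so the divisor must be adjusted.
With modified divisor 28708.5: modified quotas Brisco 3.348, Farrow 0.978, Carrow 3.028.
Rounding up: Brisco 4, Farrow 1, Carrow 4 (total 9).

Brisco: 4, Farrow: 1, Carrow: 4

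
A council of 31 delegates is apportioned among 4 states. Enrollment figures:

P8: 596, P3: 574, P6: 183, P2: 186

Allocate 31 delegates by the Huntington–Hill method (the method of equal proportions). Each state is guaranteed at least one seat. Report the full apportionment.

With divisor 51: modified quotas P8 11.686, P3 11.255, P6 3.588, P2 3.647.
Geometric-mean thresholds: P8 √(11·12)=11.489, P3 √(11·12)=11.489, P6 √(3·4)=3.464, P2 √(3·4)=3.464.
Each quota rounded against its threshold gives P8 12, P3 11, P6 4, P2 4 (total 31).

P8 12, P3 11, P6 4, P2 4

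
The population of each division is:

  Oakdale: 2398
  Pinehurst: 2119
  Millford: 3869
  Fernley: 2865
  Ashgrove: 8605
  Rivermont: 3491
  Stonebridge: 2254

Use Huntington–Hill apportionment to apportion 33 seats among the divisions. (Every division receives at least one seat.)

Oakdale 3, Pinehurst 3, Millford 5, Fernley 4, Ashgrove 11, Rivermont 4, Stonebridge 3

With divisor 801: modified quotas Oakdale 2.994, Pinehurst 2.645, Millford 4.830, Fernley 3.577, Ashgrove 10.743, Rivermont 4.358, Stonebridge 2.814.
Geometric-mean thresholds: Oakdale √(2·3)=2.449, Pinehurst √(2·3)=2.449, Millford √(4·5)=4.472, Fernley √(3·4)=3.464, Ashgrove √(10·11)=10.488, Rivermont √(4·5)=4.472, Stonebridge √(2·3)=2.449.
Each quota rounded against its threshold gives Oakdale 3, Pinehurst 3, Millford 5, Fernley 4, Ashgrove 11, Rivermont 4, Stonebridge 3 (total 33).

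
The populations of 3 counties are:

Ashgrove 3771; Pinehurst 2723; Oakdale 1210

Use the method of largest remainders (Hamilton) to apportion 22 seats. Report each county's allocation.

Total 7704; standard divisor 7704/22 ≈ 350.182.
Standard quotas: Ashgrove 10.769, Pinehurst 7.776, Oakdale 3.455.
Lower quotas: Ashgrove 10, Pinehurst 7, Oakdale 3 (sum 20, leaving 2 seats).
Remainders in descending order: Pinehurst 0.776, Ashgrove 0.769, Oakdale 0.455.
Largest remainders: Pinehurst, Ashgrove receive the extra seats.

Ashgrove: 11, Pinehurst: 8, Oakdale: 3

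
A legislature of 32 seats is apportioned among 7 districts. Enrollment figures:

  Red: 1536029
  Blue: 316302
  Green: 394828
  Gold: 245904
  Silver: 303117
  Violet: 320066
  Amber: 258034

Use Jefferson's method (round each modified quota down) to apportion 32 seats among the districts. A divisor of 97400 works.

Red 15; Blue 3; Green 4; Gold 2; Silver 3; Violet 3; Amber 2

With modified divisor 97400: modified quotas Red 15.770, Blue 3.247, Green 4.054, Gold 2.525, Silver 3.112, Violet 3.286, Amber 2.649.
Rounding down: Red 15, Blue 3, Green 4, Gold 2, Silver 3, Violet 3, Amber 2 (total 32).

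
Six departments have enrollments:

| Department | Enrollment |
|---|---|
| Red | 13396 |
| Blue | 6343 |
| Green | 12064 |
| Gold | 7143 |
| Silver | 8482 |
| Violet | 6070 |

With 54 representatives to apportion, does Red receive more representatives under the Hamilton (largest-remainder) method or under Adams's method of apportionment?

Hamilton

Hamilton: Red 14, Blue 6, Green 12, Gold 7, Silver 9, Violet 6.
Adams: Red 13, Blue 7, Green 12, Gold 7, Silver 9, Violet 6.
Red gets 14 under Hamilton and 13 under Adams.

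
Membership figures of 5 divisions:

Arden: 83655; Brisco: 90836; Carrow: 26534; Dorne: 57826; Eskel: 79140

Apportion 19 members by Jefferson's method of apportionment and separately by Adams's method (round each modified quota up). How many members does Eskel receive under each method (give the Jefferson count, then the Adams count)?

5 and 4

Jefferson: Arden 5, Brisco 5, Carrow 1, Dorne 3, Eskel 5.
Adams: Arden 5, Brisco 5, Carrow 2, Dorne 3, Eskel 4.
Eskel gets 5 under Jefferson and 4 under Adams.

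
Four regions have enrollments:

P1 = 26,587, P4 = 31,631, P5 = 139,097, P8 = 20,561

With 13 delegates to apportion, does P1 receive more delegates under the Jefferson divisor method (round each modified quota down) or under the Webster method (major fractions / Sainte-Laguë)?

Webster

Jefferson: P1 1, P4 2, P5 9, P8 1.
Webster: P1 2, P4 2, P5 8, P8 1.
P1 gets 1 under Jefferson and 2 under Webster.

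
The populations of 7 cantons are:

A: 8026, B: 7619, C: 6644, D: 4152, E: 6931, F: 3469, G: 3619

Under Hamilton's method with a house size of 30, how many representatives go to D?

3

Total 40460; standard divisor 40460/30 ≈ 1348.667.
Standard quotas: A 5.9511, B 5.6493, C 4.9263, D 3.0786, E 5.1391, F 2.5722, G 2.6834.
Lower quotas: A 5, B 5, C 4, D 3, E 5, F 2, G 2 (sum 26, leaving 4 seats).
Remainders in descending order: A 0.9511, C 0.9263, G 0.6834, B 0.6493, F 0.5722, E 0.1391, D 0.0786.
Largest remainders: A, C, G, B receive the extra seats.
D receives 3.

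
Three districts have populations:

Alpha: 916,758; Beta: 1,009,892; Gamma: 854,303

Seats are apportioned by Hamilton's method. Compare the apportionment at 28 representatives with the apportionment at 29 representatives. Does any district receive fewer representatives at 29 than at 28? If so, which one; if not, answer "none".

At 28 seats: Alpha 9, Beta 10, Gamma 9.
At 29 seats: Alpha 10, Beta 10, Gamma 9.
No district's allocation decreased.

none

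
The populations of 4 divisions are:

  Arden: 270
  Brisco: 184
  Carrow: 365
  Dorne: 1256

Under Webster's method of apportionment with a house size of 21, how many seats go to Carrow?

4

Standard divisor 2075/21 ≈ 98.81; standard quotas: Arden 2.733, Brisco 1.862, Carrow 3.694, Dorne 12.711.
Rounding to the nearest integer gives 3, 2, 4, 13 = 22 seats, so the divisor must be adjusted.
With modified divisor 102: modified quotas Arden 2.647, Brisco 1.804, Carrow 3.578, Dorne 12.314.
Rounding to the nearest integer: Arden 3, Brisco 2, Carrow 4, Dorne 12 (total 21).
Carrow receives 4.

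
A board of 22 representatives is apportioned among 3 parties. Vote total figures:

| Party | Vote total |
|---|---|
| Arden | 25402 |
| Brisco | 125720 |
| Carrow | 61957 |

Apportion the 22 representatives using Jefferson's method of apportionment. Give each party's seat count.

Standard divisor 213079/22 ≈ 9685.409; standard quotas: Arden 2.623, Brisco 12.980, Carrow 6.397.
Rounding down gives 2, 12, 6 = 20 seats, so the divisor must be adjusted.
With modified divisor 8900: modified quotas Arden 2.854, Brisco 14.126, Carrow 6.961.
Rounding down: Arden 2, Brisco 14, Carrow 6 (total 22).

Arden 2, Brisco 14, Carrow 6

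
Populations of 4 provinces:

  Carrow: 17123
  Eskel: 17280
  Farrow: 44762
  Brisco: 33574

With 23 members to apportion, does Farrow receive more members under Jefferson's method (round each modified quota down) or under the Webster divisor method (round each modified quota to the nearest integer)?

Jefferson

Jefferson: Carrow 3, Eskel 3, Farrow 10, Brisco 7.
Webster: Carrow 3, Eskel 4, Farrow 9, Brisco 7.
Farrow gets 10 under Jefferson and 9 under Webster.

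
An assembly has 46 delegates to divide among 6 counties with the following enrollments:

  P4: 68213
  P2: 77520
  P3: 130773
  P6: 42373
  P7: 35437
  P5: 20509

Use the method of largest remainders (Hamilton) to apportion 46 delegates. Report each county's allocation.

The standard divisor is 374825/46 ≈ 8148.37.
Standard quotas: P4 8.3714, P2 9.5136, P3 16.0490, P6 5.2002, P7 4.3490, P5 2.5169.
Lower quotas: P4 8, P2 9, P3 16, P6 5, P7 4, P5 2 (sum 44, leaving 2 seats).
Remainders in descending order: P5 0.5169, P2 0.5136, P4 0.3714, P7 0.3490, P6 0.2002, P3 0.0490.
The surplus seats go to P5, P2.

P4: 8, P2: 10, P3: 16, P6: 5, P7: 4, P5: 3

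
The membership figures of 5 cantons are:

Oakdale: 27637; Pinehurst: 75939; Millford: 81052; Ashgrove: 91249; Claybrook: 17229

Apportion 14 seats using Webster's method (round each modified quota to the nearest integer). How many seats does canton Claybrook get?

1

Standard divisor 293106/14 ≈ 20936.143; standard quotas: Oakdale 1.320, Pinehurst 3.627, Millford 3.871, Ashgrove 4.358, Claybrook 0.823.
Rounding to the nearest integer gives Oakdale 1, Pinehurst 4, Millford 4, Ashgrove 4, Claybrook 1 — total 14, matching the house size, so no adjustment is needed.
Claybrook receives 1.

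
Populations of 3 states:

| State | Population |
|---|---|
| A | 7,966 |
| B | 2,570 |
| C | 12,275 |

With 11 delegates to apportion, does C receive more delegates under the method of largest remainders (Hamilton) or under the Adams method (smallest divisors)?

Hamilton

Hamilton: A 4, B 1, C 6.
Adams: A 4, B 2, C 5.
C gets 6 under Hamilton and 5 under Adams.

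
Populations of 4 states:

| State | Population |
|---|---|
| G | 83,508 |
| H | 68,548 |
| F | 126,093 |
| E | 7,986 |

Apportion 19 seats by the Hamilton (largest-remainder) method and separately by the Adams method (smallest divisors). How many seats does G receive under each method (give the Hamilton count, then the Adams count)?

Hamilton: G 6, H 5, F 8, E 0.
Adams: G 5, H 5, F 8, E 1.
G gets 6 under Hamilton and 5 under Adams.

6 and 5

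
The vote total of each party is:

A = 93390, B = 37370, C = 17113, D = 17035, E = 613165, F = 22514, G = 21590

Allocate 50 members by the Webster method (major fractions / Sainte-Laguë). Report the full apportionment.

Standard divisor 822177/50 ≈ 16443.54; standard quotas: A 5.679, B 2.273, C 1.041, D 1.036, E 37.289, F 1.369, G 1.313.
Rounding to the nearest integer gives 6, 2, 1, 1, 37, 1, 1 = 49 seats, so the divisor must be adjusted.
With modified divisor 16100: modified quotas A 5.801, B 2.321, C 1.063, D 1.058, E 38.085, F 1.398, G 1.341.
Rounding to the nearest integer: A 6, B 2, C 1, D 1, E 38, F 1, G 1 (total 50).

A=6, B=2, C=1, D=1, E=38, F=1, G=1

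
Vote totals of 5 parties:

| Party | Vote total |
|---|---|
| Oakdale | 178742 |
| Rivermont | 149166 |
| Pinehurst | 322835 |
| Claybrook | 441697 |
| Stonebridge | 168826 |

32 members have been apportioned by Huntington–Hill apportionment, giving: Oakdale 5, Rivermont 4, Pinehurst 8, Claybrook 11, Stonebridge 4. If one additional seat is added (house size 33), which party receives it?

Priority for the next seat is population ÷ (√(s·(s+1))).
Priorities: Oakdale 32633.675, Rivermont 33354.532, Pinehurst 38046.470, Claybrook 38444.789, Stonebridge 37750.641.
Highest priority: Claybrook.

Claybrook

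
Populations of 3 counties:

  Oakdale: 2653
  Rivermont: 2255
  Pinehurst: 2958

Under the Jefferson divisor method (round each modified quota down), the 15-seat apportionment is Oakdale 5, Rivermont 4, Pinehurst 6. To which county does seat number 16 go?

Priority for the next seat is population ÷ (current seats + 1).
Priorities: Oakdale 442.167, Rivermont 451.000, Pinehurst 422.571.
Highest priority: Rivermont.

Rivermont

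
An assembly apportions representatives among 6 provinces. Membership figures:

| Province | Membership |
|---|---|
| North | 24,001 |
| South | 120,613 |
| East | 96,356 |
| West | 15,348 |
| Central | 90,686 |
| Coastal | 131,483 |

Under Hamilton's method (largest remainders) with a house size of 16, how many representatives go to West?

Total 478487; standard divisor 478487/16 ≈ 29905.438.
Standard quotas: North 0.8026, South 4.0331, East 3.2220, West 0.5132, Central 3.0324, Coastal 4.3966.
Lower quotas: North 0, South 4, East 3, West 0, Central 3, Coastal 4 (sum 14, leaving 2 seats).
Remainders in descending order: North 0.8026, West 0.5132, Coastal 0.3966, East 0.2220, South 0.0331, Central 0.0324.
The surplus seats go to North, West.
West receives 1.

1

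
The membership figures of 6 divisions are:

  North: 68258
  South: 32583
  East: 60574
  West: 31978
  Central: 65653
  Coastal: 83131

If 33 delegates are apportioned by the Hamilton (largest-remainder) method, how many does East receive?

Total 342177; standard divisor 342177/33 = 10369.
Standard quotas: North 6.5829, South 3.1423, East 5.8418, West 3.0840, Central 6.3317, Coastal 8.0173.
Lower quotas: North 6, South 3, East 5, West 3, Central 6, Coastal 8 (sum 31, leaving 2 seats).
Remainders in descending order: East 0.8418, North 0.5829, Central 0.3317, South 0.1423, West 0.0840, Coastal 0.0173.
Largest remainders: East, North receive the extra seats.
East receives 6.

6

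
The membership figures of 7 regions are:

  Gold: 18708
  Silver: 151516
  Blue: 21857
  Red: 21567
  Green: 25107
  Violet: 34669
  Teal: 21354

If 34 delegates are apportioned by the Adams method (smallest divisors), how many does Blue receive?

3

Standard divisor 294778/34 ≈ 8669.941; standard quotas: Gold 2.158, Silver 17.476, Blue 2.521, Red 2.488, Green 2.896, Violet 3.999, Teal 2.463.
Rounding up gives 3, 18, 3, 3, 3, 4, 3 = 37 seats, so the divisor must be adjusted.
With modified divisor 9800: modified quotas Gold 1.909, Silver 15.461, Blue 2.230, Red 2.201, Green 2.562, Violet 3.538, Teal 2.179.
Rounding up: Gold 2, Silver 16, Blue 3, Red 3, Green 3, Violet 4, Teal 3 (total 34).
Blue receives 3.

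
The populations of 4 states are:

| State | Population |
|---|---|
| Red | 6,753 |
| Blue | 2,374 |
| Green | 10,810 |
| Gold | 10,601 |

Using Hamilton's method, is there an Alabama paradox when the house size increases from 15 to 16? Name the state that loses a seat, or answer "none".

Red

At 15 seats: Red 4, Blue 1, Green 5, Gold 5.
At 16 seats: Red 3, Blue 1, Green 6, Gold 6.
Red drops from 4 to 3.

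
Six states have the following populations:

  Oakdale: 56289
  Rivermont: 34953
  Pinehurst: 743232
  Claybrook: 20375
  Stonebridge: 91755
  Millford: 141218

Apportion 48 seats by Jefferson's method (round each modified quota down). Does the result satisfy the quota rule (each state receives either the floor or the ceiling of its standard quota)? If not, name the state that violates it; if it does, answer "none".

Standard quotas: Oakdale 2.484, Rivermont 1.542, Pinehurst 32.795, Claybrook 0.899, Stonebridge 4.049, Millford 6.231.
Jefferson allocation: Oakdale 2, Rivermont 1, Pinehurst 35, Claybrook 0, Stonebridge 4, Millford 6.
Pinehurst has quota 32.795 (lower 32, upper 33) but receives 35 — outside the quota interval.

Pinehurst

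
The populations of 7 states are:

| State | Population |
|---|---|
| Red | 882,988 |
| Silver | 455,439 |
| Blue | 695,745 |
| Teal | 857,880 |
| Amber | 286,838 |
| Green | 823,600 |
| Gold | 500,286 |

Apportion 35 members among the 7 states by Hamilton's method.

Red 7, Silver 4, Blue 5, Teal 7, Amber 2, Green 6, Gold 4

The standard divisor is 4502776/35 ≈ 128650.743.
Standard quotas: Red 6.8635, Silver 3.5401, Blue 5.4080, Teal 6.6683, Amber 2.2296, Green 6.4018, Gold 3.8887.
Lower quotas: Red 6, Silver 3, Blue 5, Teal 6, Amber 2, Green 6, Gold 3 (sum 31, leaving 4 seats).
Remainders in descending order: Gold 0.8887, Red 0.8635, Teal 0.6683, Silver 0.5401, Blue 0.4080, Green 0.4018, Amber 0.2296.
Largest remainders: Gold, Red, Teal, Silver receive the extra seats.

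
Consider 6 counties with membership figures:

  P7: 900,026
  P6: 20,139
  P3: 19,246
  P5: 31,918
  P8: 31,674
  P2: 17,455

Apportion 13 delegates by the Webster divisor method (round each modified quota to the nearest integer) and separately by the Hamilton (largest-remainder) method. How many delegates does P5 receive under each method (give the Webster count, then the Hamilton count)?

0 and 1

Webster: P7 13, P6 0, P3 0, P5 0, P8 0, P2 0.
Hamilton: P7 12, P6 0, P3 0, P5 1, P8 0, P2 0.
P5 gets 0 under Webster and 1 under Hamilton.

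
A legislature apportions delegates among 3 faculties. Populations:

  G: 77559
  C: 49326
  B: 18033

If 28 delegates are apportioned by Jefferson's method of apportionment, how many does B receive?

3

Standard divisor 144918/28 ≈ 5175.643; standard quotas: G 14.985, C 9.530, B 3.484.
Rounding down gives 14, 9, 3 = 26 seats, so the divisor must be adjusted.
With modified divisor 4900: modified quotas G 15.828, C 10.067, B 3.680.
Rounding down: G 15, C 10, B 3 (total 28).
B receives 3.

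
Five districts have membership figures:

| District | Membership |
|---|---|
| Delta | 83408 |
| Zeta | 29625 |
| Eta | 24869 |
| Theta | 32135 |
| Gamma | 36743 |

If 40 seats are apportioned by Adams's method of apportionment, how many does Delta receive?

16

Standard divisor 206780/40 ≈ 5169.5; standard quotas: Delta 16.135, Zeta 5.731, Eta 4.811, Theta 6.216, Gamma 7.108.
Rounding up gives 17, 6, 5, 7, 8 = 43 seats, so the divisor must be adjusted.
With modified divisor 5500: modified quotas Delta 15.165, Zeta 5.386, Eta 4.522, Theta 5.843, Gamma 6.681.
Rounding up: Delta 16, Zeta 6, Eta 5, Theta 6, Gamma 7 (total 40).
Delta receives 16.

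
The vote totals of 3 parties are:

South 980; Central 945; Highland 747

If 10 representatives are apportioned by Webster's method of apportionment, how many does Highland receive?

Standard divisor 2672/10 ≈ 267.2; standard quotas: South 3.668, Central 3.537, Highland 2.796.
Rounding to the nearest integer gives 4, 4, 3 = 11 seats, so the divisor must be adjusted.
With modified divisor 275: modified quotas South 3.564, Central 3.436, Highland 2.716.
Rounding to the nearest integer: South 4, Central 3, Highland 3 (total 10).
Highland receives 3.

3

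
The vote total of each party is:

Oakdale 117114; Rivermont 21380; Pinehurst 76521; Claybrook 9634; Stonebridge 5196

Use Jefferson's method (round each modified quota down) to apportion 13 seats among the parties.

Standard divisor 229845/13 ≈ 17680.385; standard quotas: Oakdale 6.624, Rivermont 1.209, Pinehurst 4.328, Claybrook 0.545, Stonebridge 0.294.
Rounding down gives 6, 1, 4, 0, 0 = 11 seats, so the divisor must be adjusted.
With modified divisor 15000: modified quotas Oakdale 7.808, Rivermont 1.425, Pinehurst 5.101, Claybrook 0.642, Stonebridge 0.346.
Rounding down: Oakdale 7, Rivermont 1, Pinehurst 5, Claybrook 0, Stonebridge 0 (total 13).

Oakdale=7, Rivermont=1, Pinehurst=5, Claybrook=0, Stonebridge=0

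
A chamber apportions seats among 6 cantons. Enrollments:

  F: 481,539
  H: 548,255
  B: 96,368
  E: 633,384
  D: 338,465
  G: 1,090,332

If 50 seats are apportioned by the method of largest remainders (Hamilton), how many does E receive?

Total 3188343; standard divisor 3188343/50 ≈ 63766.86.
Standard quotas: F 7.5516, H 8.5978, B 1.5113, E 9.9328, D 5.3079, G 17.0987.
Lower quotas: F 7, H 8, B 1, E 9, D 5, G 17 (sum 47, leaving 3 seats).
Remainders in descending order: E 0.9328, H 0.5978, F 0.5516, B 0.5113, D 0.3079, G 0.0987.
The surplus seats go to E, H, F.
E receives 10.

10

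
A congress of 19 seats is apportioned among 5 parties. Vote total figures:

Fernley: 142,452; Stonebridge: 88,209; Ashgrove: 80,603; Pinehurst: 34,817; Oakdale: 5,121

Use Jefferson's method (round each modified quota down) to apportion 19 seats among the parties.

Standard divisor 351202/19 ≈ 18484.316; standard quotas: Fernley 7.707, Stonebridge 4.772, Ashgrove 4.361, Pinehurst 1.884, Oakdale 0.277.
Rounding down gives 7, 4, 4, 1, 0 = 16 seats, so the divisor must be adjusted.
With modified divisor 16800: modified quotas Fernley 8.479, Stonebridge 5.251, Ashgrove 4.798, Pinehurst 2.072, Oakdale 0.305.
Rounding down: Fernley 8, Stonebridge 5, Ashgrove 4, Pinehurst 2, Oakdale 0 (total 19).

Fernley: 8, Stonebridge: 5, Ashgrove: 4, Pinehurst: 2, Oakdale: 0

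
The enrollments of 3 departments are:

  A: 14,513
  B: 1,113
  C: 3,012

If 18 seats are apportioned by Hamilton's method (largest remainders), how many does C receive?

Total 18638; standard divisor 18638/18 ≈ 1035.444.
Standard quotas: A 14.0162, B 1.0749, C 2.9089.
Lower quotas: A 14, B 1, C 2 (sum 17, leaving 1 seat).
Remainders in descending order: C 0.9089, B 0.0749, A 0.0162.
Largest remainder: C receives the extra seat.
C receives 3.

3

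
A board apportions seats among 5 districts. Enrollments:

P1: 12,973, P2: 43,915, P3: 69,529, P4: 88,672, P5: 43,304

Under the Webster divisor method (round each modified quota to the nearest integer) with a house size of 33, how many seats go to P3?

Standard divisor 258393/33 ≈ 7830.091; standard quotas: P1 1.657, P2 5.608, P3 8.880, P4 11.325, P5 5.530.
Rounding to the nearest integer gives 2, 6, 9, 11, 6 = 34 seats, so the divisor must be adjusted.
With modified divisor 7930: modified quotas P1 1.636, P2 5.538, P3 8.768, P4 11.182, P5 5.461.
Rounding to the nearest integer: P1 2, P2 6, P3 9, P4 11, P5 5 (total 33).
P3 receives 9.

9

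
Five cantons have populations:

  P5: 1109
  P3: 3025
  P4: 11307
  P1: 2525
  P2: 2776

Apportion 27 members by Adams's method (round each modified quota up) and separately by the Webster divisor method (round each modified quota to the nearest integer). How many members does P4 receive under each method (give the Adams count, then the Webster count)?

Adams: P5 2, P3 4, P4 14, P1 3, P2 4.
Webster: P5 1, P3 4, P4 15, P1 3, P2 4.
P4 gets 14 under Adams and 15 under Webster.

14 and 15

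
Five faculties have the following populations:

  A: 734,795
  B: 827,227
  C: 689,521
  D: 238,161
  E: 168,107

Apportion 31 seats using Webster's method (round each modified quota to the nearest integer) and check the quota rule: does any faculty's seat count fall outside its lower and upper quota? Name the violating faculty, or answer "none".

none

Standard quotas: A 8.570, B 9.649, C 8.042, D 2.778, E 1.961.
Webster allocation: A 8, B 10, C 8, D 3, E 2.
Every allocation lies between the lower and upper quota.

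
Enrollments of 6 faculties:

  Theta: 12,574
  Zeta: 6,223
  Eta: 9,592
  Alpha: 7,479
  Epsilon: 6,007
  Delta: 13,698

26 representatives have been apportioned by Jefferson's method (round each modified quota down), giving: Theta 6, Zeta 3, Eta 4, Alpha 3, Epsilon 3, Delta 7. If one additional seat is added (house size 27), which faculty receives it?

Eta

Priority for the next seat is population ÷ (current seats + 1).
Priorities: Theta 1796.286, Zeta 1555.750, Eta 1918.400, Alpha 1869.750, Epsilon 1501.750, Delta 1712.250.
Highest priority: Eta.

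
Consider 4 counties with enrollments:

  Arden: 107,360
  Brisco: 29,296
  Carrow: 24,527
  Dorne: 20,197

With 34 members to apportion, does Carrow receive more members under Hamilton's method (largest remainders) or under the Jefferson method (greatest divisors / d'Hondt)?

Hamilton: Arden 20, Brisco 5, Carrow 5, Dorne 4.
Jefferson: Arden 21, Brisco 5, Carrow 4, Dorne 4.
Carrow gets 5 under Hamilton and 4 under Jefferson.

Hamilton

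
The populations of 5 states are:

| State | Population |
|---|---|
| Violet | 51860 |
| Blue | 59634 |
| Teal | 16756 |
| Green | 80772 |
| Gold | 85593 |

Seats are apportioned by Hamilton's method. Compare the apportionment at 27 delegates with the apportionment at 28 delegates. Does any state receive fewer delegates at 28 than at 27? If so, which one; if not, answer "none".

Teal

At 27 seats: Violet 5, Blue 5, Teal 2, Green 7, Gold 8.
At 28 seats: Violet 5, Blue 6, Teal 1, Green 8, Gold 8.
Teal drops from 2 to 1.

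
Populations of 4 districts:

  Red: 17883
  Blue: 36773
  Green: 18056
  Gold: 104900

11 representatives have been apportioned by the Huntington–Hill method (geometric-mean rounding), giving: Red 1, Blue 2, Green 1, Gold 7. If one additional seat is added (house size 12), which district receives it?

Blue

Priority for the next seat is population ÷ (√(s·(s+1))).
Priorities: Red 12645.191, Blue 15012.514, Green 12767.520, Gold 14017.852.
Highest priority: Blue.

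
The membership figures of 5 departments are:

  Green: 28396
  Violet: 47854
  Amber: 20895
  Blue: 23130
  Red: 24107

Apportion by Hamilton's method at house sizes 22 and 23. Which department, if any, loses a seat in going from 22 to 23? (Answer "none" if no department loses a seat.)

none

At 22 seats: Green 4, Violet 7, Amber 3, Blue 4, Red 4.
At 23 seats: Green 4, Violet 8, Amber 3, Blue 4, Red 4.
No department's allocation decreased.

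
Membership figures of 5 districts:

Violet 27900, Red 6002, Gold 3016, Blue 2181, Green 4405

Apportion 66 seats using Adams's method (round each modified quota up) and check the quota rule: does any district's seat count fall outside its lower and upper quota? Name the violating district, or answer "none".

Violet

Standard quotas: Violet 42.327, Red 9.106, Gold 4.576, Blue 3.309, Green 6.683.
Adams allocation: Violet 41, Red 9, Gold 5, Blue 4, Green 7.
Violet has quota 42.327 (lower 42, upper 43) but receives 41 — outside the quota interval.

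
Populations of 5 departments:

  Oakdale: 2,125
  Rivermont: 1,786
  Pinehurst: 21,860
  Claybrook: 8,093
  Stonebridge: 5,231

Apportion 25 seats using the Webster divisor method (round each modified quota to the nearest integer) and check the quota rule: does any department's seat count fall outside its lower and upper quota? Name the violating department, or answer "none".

Standard quotas: Oakdale 1.359, Rivermont 1.142, Pinehurst 13.979, Claybrook 5.175, Stonebridge 3.345.
Webster allocation: Oakdale 1, Rivermont 1, Pinehurst 15, Claybrook 5, Stonebridge 3.
Pinehurst has quota 13.979 (lower 13, upper 14) but receives 15 — outside the quota interval.

Pinehurst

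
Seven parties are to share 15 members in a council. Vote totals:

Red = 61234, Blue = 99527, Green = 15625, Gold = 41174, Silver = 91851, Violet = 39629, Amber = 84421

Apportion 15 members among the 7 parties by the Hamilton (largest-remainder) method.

Total 433461; standard divisor 433461/15 ≈ 28897.4.
Standard quotas: Red 2.1190, Blue 3.4442, Green 0.5407, Gold 1.4248, Silver 3.1785, Violet 1.3714, Amber 2.9214.
Lower quotas: Red 2, Blue 3, Green 0, Gold 1, Silver 3, Violet 1, Amber 2 (sum 12, leaving 3 seats).
Remainders in descending order: Amber 0.9214, Green 0.5407, Blue 0.4442, Gold 0.4248, Violet 0.3714, Silver 0.1785, Red 0.1190.
Largest remainders: Amber, Green, Blue receive the extra seats.

Red: 2, Blue: 4, Green: 1, Gold: 1, Silver: 3, Violet: 1, Amber: 3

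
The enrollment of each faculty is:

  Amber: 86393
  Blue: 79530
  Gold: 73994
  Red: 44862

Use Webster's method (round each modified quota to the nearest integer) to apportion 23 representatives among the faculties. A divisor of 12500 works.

With modified divisor 12500: modified quotas Amber 6.911, Blue 6.362, Gold 5.920, Red 3.589.
Rounding to the nearest integer: Amber 7, Blue 6, Gold 6, Red 4 (total 23).

Amber=7, Blue=6, Gold=6, Red=4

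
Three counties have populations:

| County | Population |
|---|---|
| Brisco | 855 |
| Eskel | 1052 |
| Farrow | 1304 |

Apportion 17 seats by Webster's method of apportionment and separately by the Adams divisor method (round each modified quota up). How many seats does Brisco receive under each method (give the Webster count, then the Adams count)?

Webster: Brisco 4, Eskel 6, Farrow 7.
Adams: Brisco 5, Eskel 5, Farrow 7.
Brisco gets 4 under Webster and 5 under Adams.

4 and 5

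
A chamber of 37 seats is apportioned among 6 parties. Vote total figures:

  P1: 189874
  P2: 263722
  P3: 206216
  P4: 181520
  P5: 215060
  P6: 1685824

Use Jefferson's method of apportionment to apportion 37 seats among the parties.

P1 2, P2 3, P3 3, P4 2, P5 3, P6 24

Standard divisor 2742216/37 ≈ 74113.946; standard quotas: P1 2.562, P2 3.558, P3 2.782, P4 2.449, P5 2.902, P6 22.746.
Rounding down gives 2, 3, 2, 2, 2, 22 = 33 seats, so the divisor must be adjusted.
With modified divisor 68100: modified quotas P1 2.788, P2 3.873, P3 3.028, P4 2.665, P5 3.158, P6 24.755.
Rounding down: P1 2, P2 3, P3 3, P4 2, P5 3, P6 24 (total 37).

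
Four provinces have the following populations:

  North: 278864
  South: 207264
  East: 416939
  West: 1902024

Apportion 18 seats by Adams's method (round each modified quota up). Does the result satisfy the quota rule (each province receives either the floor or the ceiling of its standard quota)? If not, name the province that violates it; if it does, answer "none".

Standard quotas: North 1.789, South 1.330, East 2.675, West 12.205.
Adams allocation: North 2, South 2, East 3, West 11.
West has quota 12.205 (lower 12, upper 13) but receives 11 — outside the quota interval.

West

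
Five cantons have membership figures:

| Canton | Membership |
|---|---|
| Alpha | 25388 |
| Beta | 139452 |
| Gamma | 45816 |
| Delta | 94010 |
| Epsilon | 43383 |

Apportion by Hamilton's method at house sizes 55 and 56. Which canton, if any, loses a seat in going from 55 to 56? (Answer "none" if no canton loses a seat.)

At 55 seats: Alpha 4, Beta 22, Gamma 7, Delta 15, Epsilon 7.
At 56 seats: Alpha 4, Beta 23, Gamma 7, Delta 15, Epsilon 7.
No canton's allocation decreased.

none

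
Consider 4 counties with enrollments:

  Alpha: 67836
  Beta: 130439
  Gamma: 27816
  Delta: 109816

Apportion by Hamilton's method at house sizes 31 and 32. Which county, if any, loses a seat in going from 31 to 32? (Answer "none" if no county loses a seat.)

none

At 31 seats: Alpha 6, Beta 12, Gamma 3, Delta 10.
At 32 seats: Alpha 7, Beta 12, Gamma 3, Delta 10.
No county's allocation decreased.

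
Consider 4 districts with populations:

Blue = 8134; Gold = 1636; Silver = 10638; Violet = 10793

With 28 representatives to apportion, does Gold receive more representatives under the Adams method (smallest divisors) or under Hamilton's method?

Adams: Blue 7, Gold 2, Silver 9, Violet 10.
Hamilton: Blue 7, Gold 1, Silver 10, Violet 10.
Gold gets 2 under Adams and 1 under Hamilton.

Adams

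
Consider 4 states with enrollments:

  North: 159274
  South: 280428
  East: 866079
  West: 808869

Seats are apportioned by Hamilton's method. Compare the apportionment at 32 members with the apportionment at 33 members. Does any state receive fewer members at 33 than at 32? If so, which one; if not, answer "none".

At 32 seats: North 3, South 4, East 13, West 12.
At 33 seats: North 2, South 4, East 14, West 13.
North drops from 3 to 2.

North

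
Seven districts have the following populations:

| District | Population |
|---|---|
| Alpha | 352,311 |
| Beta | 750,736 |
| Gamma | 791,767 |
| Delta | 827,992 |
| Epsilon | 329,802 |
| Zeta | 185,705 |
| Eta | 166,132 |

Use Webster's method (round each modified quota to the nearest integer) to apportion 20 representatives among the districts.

Alpha=2; Beta=4; Gamma=5; Delta=5; Epsilon=2; Zeta=1; Eta=1

Standard divisor 3404445/20 ≈ 170222.25; standard quotas: Alpha 2.070, Beta 4.410, Gamma 4.651, Delta 4.864, Epsilon 1.937, Zeta 1.091, Eta 0.976.
Rounding to the nearest integer gives Alpha 2, Beta 4, Gamma 5, Delta 5, Epsilon 2, Zeta 1, Eta 1 — total 20, matching the house size, so no adjustment is needed.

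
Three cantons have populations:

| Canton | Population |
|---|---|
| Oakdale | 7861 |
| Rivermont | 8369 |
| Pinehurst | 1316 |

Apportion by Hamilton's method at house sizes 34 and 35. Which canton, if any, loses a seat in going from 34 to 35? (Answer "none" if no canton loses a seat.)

Pinehurst

At 34 seats: Oakdale 15, Rivermont 16, Pinehurst 3.
At 35 seats: Oakdale 16, Rivermont 17, Pinehurst 2.
Pinehurst drops from 3 to 2.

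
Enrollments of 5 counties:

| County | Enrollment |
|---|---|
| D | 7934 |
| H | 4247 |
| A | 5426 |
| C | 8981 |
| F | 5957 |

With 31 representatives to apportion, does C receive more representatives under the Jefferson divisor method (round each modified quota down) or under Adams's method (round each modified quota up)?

Jefferson

Jefferson: D 7, H 4, A 5, C 9, F 6.
Adams: D 8, H 4, A 5, C 8, F 6.
C gets 9 under Jefferson and 8 under Adams.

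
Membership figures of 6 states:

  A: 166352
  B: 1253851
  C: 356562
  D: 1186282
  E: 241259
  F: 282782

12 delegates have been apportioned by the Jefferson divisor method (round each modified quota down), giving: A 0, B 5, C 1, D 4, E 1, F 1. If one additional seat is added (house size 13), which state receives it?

Priority for the next seat is population ÷ (current seats + 1).
Priorities: A 166352.000, B 208975.167, C 178281.000, D 237256.400, E 120629.500, F 141391.000.
Highest priority: D.

D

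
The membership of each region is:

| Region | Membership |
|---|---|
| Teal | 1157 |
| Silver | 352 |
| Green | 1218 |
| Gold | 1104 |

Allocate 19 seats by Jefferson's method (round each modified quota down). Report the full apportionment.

Standard divisor 3831/19 ≈ 201.632; standard quotas: Teal 5.738, Silver 1.746, Green 6.041, Gold 5.475.
Rounding down gives 5, 1, 6, 5 = 17 seats, so the divisor must be adjusted.
With modified divisor 180: modified quotas Teal 6.428, Silver 1.956, Green 6.767, Gold 6.133.
Rounding down: Teal 6, Silver 1, Green 6, Gold 6 (total 19).

Teal: 6; Silver: 1; Green: 6; Gold: 6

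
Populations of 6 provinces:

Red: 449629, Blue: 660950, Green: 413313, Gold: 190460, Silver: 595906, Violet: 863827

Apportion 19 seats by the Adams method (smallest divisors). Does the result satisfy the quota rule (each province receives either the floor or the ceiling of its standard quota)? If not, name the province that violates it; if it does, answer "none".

none

Standard quotas: Red 2.691, Blue 3.956, Green 2.474, Gold 1.140, Silver 3.567, Violet 5.171.
Adams allocation: Red 3, Blue 4, Green 3, Gold 1, Silver 3, Violet 5.
Every allocation lies between the lower and upper quota.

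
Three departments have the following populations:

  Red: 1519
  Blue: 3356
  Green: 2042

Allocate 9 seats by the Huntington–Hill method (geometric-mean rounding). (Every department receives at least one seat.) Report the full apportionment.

Red 2, Blue 4, Green 3

With divisor 792: modified quotas Red 1.918, Blue 4.237, Green 2.578.
Geometric-mean thresholds: Red √(1·2)=1.414, Blue √(4·5)=4.472, Green √(2·3)=2.449.
Each quota rounded against its threshold gives Red 2, Blue 4, Green 3 (total 9).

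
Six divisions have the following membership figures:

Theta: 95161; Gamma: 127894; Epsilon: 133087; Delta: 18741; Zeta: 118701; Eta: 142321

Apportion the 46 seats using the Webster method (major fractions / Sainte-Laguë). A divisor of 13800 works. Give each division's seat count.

With modified divisor 13800: modified quotas Theta 6.896, Gamma 9.268, Epsilon 9.644, Delta 1.358, Zeta 8.602, Eta 10.313.
Rounding to the nearest integer: Theta 7, Gamma 9, Epsilon 10, Delta 1, Zeta 9, Eta 10 (total 46).

Theta: 7, Gamma: 9, Epsilon: 10, Delta: 1, Zeta: 9, Eta: 10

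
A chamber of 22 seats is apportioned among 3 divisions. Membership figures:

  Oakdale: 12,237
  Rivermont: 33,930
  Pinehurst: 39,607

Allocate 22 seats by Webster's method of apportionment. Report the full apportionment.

Oakdale 3, Rivermont 9, Pinehurst 10

Standard divisor 85774/22 ≈ 3898.818; standard quotas: Oakdale 3.139, Rivermont 8.703, Pinehurst 10.159.
Rounding to the nearest integer gives Oakdale 3, Rivermont 9, Pinehurst 10 — total 22, matching the house size, so no adjustment is needed.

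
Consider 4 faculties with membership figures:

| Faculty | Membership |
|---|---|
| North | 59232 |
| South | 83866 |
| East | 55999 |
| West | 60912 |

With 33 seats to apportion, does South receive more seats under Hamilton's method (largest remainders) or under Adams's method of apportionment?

Hamilton

Hamilton: North 7, South 11, East 7, West 8.
Adams: North 8, South 10, East 7, West 8.
South gets 11 under Hamilton and 10 under Adams.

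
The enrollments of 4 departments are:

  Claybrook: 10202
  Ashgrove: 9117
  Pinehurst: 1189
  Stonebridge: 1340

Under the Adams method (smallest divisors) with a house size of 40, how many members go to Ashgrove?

16

Standard divisor 21848/40 ≈ 546.2; standard quotas: Claybrook 18.678, Ashgrove 16.692, Pinehurst 2.177, Stonebridge 2.453.
Rounding up gives 19, 17, 3, 3 = 42 seats, so the divisor must be adjusted.
With modified divisor 580: modified quotas Claybrook 17.590, Ashgrove 15.719, Pinehurst 2.050, Stonebridge 2.310.
Rounding up: Claybrook 18, Ashgrove 16, Pinehurst 3, Stonebridge 3 (total 40).
Ashgrove receives 16.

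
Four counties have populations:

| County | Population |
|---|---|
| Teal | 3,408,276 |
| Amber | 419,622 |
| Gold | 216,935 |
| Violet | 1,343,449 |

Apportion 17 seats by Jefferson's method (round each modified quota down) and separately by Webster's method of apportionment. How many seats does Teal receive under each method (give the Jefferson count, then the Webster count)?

Jefferson: Teal 12, Amber 1, Gold 0, Violet 4.
Webster: Teal 11, Amber 1, Gold 1, Violet 4.
Teal gets 12 under Jefferson and 11 under Webster.

12 and 11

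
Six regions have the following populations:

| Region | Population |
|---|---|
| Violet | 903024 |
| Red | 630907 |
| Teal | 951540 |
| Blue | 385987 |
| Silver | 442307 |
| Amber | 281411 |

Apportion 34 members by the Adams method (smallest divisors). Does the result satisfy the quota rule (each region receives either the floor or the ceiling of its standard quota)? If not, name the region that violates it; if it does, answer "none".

Standard quotas: Violet 8.540, Red 5.967, Teal 8.999, Blue 3.650, Silver 4.183, Amber 2.661.
Adams allocation: Violet 8, Red 6, Teal 9, Blue 4, Silver 4, Amber 3.
Every allocation lies between the lower and upper quota.

none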